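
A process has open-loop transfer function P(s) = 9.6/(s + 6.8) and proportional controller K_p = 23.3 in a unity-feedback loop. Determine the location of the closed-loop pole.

Closed-loop transfer function: T(s) = K_p·P(s)/(1 + K_p·P(s)) = 223.7/(s + 6.8 + 223.7) = 223.7/(s + 230.5).
The closed-loop pole is at s = −230.5.

s = -230.5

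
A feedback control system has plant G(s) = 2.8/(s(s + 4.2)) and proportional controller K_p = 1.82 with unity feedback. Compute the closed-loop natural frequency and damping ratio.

ω_n = 2.26 rad/s, ζ = 0.93

With unity feedback the closed-loop characteristic equation is s² + 4.2s + 1.82·2.8 = s² + 4.2s + 5.096 = 0.
Matching s² + 2ζω_n s + ω_n²: ω_n = √5.096 = 2.257 rad/s and 2ζω_n = 4.2, so ζ = 4.2/(2·2.257) = 0.93.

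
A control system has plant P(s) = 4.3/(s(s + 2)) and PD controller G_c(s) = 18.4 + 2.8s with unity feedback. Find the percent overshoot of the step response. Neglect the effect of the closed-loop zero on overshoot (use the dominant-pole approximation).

Forward path: (18.4 + 2.8s)·4.3/(s(s+2)). The closed-loop characteristic equation is s² + (2 + 4.3·2.8)s + 4.3·18.4 = 0.
That is s² + 14.04s + 79.12 = 0, so ω_n = 8.895 rad/s and ζ = 14.04/(2·8.895) = 0.7892.
%OS = 100·exp(−πζ/√(1−ζ²)) = 1.76%.

1.76%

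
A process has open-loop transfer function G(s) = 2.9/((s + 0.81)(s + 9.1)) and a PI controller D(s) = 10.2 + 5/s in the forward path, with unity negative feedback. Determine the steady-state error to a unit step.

0

The open loop D(s)G(s) has a pole at the origin (type 1), so the static position error constant is infinite and e_ss = 1/(1+∞) = 0.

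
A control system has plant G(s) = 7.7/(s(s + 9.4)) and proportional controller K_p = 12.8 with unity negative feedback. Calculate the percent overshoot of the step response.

18.5%

Closed-loop characteristic equation: s² + 9.4s + 98.56 = 0, so ω_n = 9.928 rad/s and ζ = 9.4/(2·9.928) = 0.4734.
%OS = 100·exp(−πζ/√(1−ζ²)) = 100·exp(−π·0.4734/√0.7759) = 18.5%.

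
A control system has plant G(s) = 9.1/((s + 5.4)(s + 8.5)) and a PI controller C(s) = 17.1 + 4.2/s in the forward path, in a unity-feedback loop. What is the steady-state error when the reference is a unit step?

The open loop C(s)G(s) has a pole at the origin (type 1), so the static position error constant is infinite and e_ss = 1/(1+∞) = 0.

0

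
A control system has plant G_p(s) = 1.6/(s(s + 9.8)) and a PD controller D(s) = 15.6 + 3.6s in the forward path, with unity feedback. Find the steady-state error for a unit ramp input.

0.393

The loop has one pole at the origin (type 1). Velocity error constant K_v = lim_{s→0} s·D(s)G_p(s) = 15.6·1.6/9.8 = 2.547.
Steady-state error to a unit ramp: e_ss = 1/K_v = 0.393.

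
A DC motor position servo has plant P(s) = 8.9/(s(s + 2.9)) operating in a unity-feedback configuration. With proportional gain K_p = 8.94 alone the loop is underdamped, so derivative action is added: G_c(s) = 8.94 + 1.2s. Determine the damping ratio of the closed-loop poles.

ζ = 0.761

Forward path: (8.94 + 1.2s)·8.9/(s(s+2.9)). The closed-loop characteristic equation is s² + (2.9 + 8.9·1.2)s + 8.9·8.94 = 0.
That is s² + 13.58s + 79.57 = 0, so ω_n = 8.92 rad/s and ζ = 13.58/(2·8.92) = 0.7612.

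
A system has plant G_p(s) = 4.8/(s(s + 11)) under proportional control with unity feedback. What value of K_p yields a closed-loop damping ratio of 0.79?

Closed-loop characteristic equation: s² + 11s + K_p·4.8 = 0.
So ω_n = √(4.8K_p) and 2ζω_n = 11, giving ζ = 11/(2√(4.8K_p)).
Setting ζ = 0.79: √(4.8K_p) = 11/(2·0.79) = 6.962, so K_p = 48.47/4.8 = 10.1.

K_p = 10.1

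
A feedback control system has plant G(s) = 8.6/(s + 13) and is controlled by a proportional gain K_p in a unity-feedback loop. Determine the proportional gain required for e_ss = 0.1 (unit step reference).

K_p = 13.6

The loop is type 0, so e_ss(step) = 1/(1 + K_pos) with K_pos = K_p·G(0).
G(0) = 0.6615. Require 1/(1 + K_p·0.6615) = 0.1, so 1 + 0.6615·K_p = 10.
K_p = (10 − 1)/0.6615 = 13.6.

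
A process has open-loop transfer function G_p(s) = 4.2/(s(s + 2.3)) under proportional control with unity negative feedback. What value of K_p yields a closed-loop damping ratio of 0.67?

Closed-loop characteristic equation: s² + 2.3s + K_p·4.2 = 0.
So ω_n = √(4.2K_p) and 2ζω_n = 2.3, giving ζ = 2.3/(2√(4.2K_p)).
Setting ζ = 0.67: √(4.2K_p) = 2.3/(2·0.67) = 1.716, so K_p = 2.946/4.2 = 0.701.

K_p = 0.701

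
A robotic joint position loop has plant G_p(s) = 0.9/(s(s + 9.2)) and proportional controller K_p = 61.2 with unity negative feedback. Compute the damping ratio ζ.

The closed-loop denominator is s(s+9.2) + 61.2·0.9 = s² + 9.2s + 55.08.
So ω_n² = 55.08 ⇒ ω_n = 7.422 rad/s, and ζ = 9.2/(2ω_n) = 0.62.

ζ = 0.62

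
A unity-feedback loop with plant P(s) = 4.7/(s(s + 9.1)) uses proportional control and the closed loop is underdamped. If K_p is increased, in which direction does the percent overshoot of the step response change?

increase

ζ = 9.1/(2√(4.7K_p)) decreases as K_p grows; lower damping means more overshoot.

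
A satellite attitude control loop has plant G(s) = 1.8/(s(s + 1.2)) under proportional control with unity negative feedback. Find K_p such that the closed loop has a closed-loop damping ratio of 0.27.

Closed-loop characteristic equation: s² + 1.2s + K_p·1.8 = 0.
So ω_n = √(1.8K_p) and 2ζω_n = 1.2, giving ζ = 1.2/(2√(1.8K_p)).
Setting ζ = 0.27: √(1.8K_p) = 1.2/(2·0.27) = 2.222, so K_p = 4.938/1.8 = 2.74.

K_p = 2.74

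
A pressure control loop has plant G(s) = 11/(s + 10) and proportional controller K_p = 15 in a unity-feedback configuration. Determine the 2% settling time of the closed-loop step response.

T_s ≈ 0.0229 s

Closed-loop transfer function: T(s) = K_p·G(s)/(1 + K_p·G(s)) = 165/(s + 10 + 165) = 165/(s + 175).
Time constant τ = 1/175 = 0.005714 s, so the 2% settling time is about 4τ = 0.0229 s.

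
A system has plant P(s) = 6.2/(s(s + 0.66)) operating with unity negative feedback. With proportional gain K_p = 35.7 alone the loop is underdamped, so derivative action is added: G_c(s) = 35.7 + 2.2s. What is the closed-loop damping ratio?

ζ = 0.481

Forward path: (35.7 + 2.2s)·6.2/(s(s+0.66)). The closed-loop characteristic equation is s² + (0.66 + 6.2·2.2)s + 6.2·35.7 = 0.
That is s² + 14.3s + 221.3 = 0, so ω_n = 14.88 rad/s and ζ = 14.3/(2·14.88) = 0.4806.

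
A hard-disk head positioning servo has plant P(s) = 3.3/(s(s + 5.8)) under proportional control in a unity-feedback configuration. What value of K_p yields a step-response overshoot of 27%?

K_p = 17.2

From %OS = 100·exp(−πζ/√(1−ζ²)) = 27%, ζ = −ln(0.27)/√(π²+ln²(0.27)) = 0.3847.
Characteristic equation s² + 5.8s + 3.3K_p = 0 gives ζ = 5.8/(2√(3.3K_p)).
Setting ζ = 0.3847: √(3.3K_p) = 5.8/(2·0.3847) = 7.538, so K_p = 56.83/3.3 = 17.2.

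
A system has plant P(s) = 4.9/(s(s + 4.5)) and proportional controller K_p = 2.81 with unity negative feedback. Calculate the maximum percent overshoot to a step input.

9.11%

The closed-loop denominator s² + 4.5s + 13.77 gives ω_n = √13.77 = 3.711 and ζ = 4.5/(2ω_n) = 0.6064.
%OS = 100·exp(−πζ/√(1−ζ²)) = 100·exp(−π·0.6064/√0.6323) = 9.11%.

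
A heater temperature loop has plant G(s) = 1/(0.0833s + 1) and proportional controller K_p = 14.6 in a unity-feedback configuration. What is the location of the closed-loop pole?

s = -187.3

Closed loop: T(s) = K_p·G/(1+K_p·G) = 14.6/(0.0833s + 1 + 14.6), with pole at s = −(1 + 14.6)/0.0833 = −187.3.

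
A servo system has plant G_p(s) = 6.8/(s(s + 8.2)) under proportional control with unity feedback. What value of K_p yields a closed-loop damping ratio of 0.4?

K_p = 15.5

Closed-loop characteristic equation: s² + 8.2s + K_p·6.8 = 0.
So ω_n = √(6.8K_p) and 2ζω_n = 8.2, giving ζ = 8.2/(2√(6.8K_p)).
Setting ζ = 0.4: √(6.8K_p) = 8.2/(2·0.4) = 10.25, so K_p = 105.1/6.8 = 15.5.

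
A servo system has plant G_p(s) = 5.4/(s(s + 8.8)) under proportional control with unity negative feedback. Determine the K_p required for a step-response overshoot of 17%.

K_p = 14.9

From %OS = 100·exp(−πζ/√(1−ζ²)) = 17%, ζ = −ln(0.17)/√(π²+ln²(0.17)) = 0.4913.
Characteristic equation s² + 8.8s + 5.4K_p = 0 gives ζ = 8.8/(2√(5.4K_p)).
Setting ζ = 0.4913: √(5.4K_p) = 8.8/(2·0.4913) = 8.956, so K_p = 80.22/5.4 = 14.9.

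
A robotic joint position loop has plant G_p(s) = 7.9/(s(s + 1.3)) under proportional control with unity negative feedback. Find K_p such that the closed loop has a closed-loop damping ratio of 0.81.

K_p = 0.0815

Closed-loop characteristic equation: s² + 1.3s + K_p·7.9 = 0.
So ω_n = √(7.9K_p) and 2ζω_n = 1.3, giving ζ = 1.3/(2√(7.9K_p)).
Setting ζ = 0.81: √(7.9K_p) = 1.3/(2·0.81) = 0.8025, so K_p = 0.644/7.9 = 0.0815.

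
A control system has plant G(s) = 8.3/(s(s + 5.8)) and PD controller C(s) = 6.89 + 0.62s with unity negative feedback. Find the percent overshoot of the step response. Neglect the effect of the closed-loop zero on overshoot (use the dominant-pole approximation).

3.71%

Forward path: (6.89 + 0.62s)·8.3/(s(s+5.8)). The closed-loop characteristic equation is s² + (5.8 + 8.3·0.62)s + 8.3·6.89 = 0.
That is s² + 10.95s + 57.19 = 0, so ω_n = 7.562 rad/s and ζ = 10.95/(2·7.562) = 0.7237.
%OS = 100·exp(−πζ/√(1−ζ²)) = 3.71%.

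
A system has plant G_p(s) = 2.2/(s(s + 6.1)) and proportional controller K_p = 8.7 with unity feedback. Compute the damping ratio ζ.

With unity feedback the closed-loop characteristic equation is s² + 6.1s + 8.7·2.2 = s² + 6.1s + 19.14 = 0.
Matching s² + 2ζω_n s + ω_n²: ω_n = √19.14 = 4.375 rad/s and 2ζω_n = 6.1, so ζ = 6.1/(2·4.375) = 0.697.

ζ = 0.697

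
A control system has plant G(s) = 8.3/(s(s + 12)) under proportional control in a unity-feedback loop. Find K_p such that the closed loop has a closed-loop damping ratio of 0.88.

K_p = 5.6

Closed-loop characteristic equation: s² + 12s + K_p·8.3 = 0.
So ω_n = √(8.3K_p) and 2ζω_n = 12, giving ζ = 12/(2√(8.3K_p)).
Setting ζ = 0.88: √(8.3K_p) = 12/(2·0.88) = 6.818, so K_p = 46.49/8.3 = 5.6.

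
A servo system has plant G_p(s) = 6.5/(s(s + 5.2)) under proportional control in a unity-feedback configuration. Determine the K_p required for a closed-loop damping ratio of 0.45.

Closed-loop characteristic equation: s² + 5.2s + K_p·6.5 = 0.
So ω_n = √(6.5K_p) and 2ζω_n = 5.2, giving ζ = 5.2/(2√(6.5K_p)).
Setting ζ = 0.45: √(6.5K_p) = 5.2/(2·0.45) = 5.778, so K_p = 33.38/6.5 = 5.14.

K_p = 5.14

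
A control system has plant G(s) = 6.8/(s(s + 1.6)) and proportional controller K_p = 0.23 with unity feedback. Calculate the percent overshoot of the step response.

7.32%

From 1 + K_pG(s) = 0: s² + 1.6s + 1.564 = 0 ⇒ ω_n = 1.251, ζ = 0.6397.
%OS = 100·exp(−πζ/√(1−ζ²)) = 100·exp(−π·0.6397/√0.5908) = 7.32%.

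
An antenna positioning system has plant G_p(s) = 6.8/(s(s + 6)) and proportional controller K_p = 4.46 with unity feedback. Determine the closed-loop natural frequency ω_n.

The closed-loop denominator is s(s+6) + 4.46·6.8 = s² + 6s + 30.33.
Matching s² + 2ζω_n s + ω_n²: ω_n = √30.33 = 5.507 rad/s and 2ζω_n = 6, so ζ = 6/(2·5.507) = 0.545.

ω_n = 5.51 rad/s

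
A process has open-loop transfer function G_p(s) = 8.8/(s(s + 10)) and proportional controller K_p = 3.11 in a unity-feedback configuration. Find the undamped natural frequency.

ω_n = 5.23 rad/s

The closed-loop denominator is s(s+10) + 3.11·8.8 = s² + 10s + 27.37.
So ω_n² = 27.37 ⇒ ω_n = 5.231 rad/s, and ζ = 10/(2ω_n) = 0.956.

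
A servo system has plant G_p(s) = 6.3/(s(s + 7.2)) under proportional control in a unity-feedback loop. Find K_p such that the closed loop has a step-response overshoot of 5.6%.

From %OS = 100·exp(−πζ/√(1−ζ²)) = 5.6%, ζ = −ln(0.056)/√(π²+ln²(0.056)) = 0.6761.
Characteristic equation s² + 7.2s + 6.3K_p = 0 gives ζ = 7.2/(2√(6.3K_p)).
Setting ζ = 0.6761: √(6.3K_p) = 7.2/(2·0.6761) = 5.325, so K_p = 28.36/6.3 = 4.5.

K_p = 4.5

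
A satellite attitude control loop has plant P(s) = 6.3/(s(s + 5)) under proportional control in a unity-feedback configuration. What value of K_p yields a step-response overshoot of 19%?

K_p = 4.54

From %OS = 100·exp(−πζ/√(1−ζ²)) = 19%, ζ = −ln(0.19)/√(π²+ln²(0.19)) = 0.4673.
Characteristic equation s² + 5s + 6.3K_p = 0 gives ζ = 5/(2√(6.3K_p)).
Setting ζ = 0.4673: √(6.3K_p) = 5/(2·0.4673) = 5.349, so K_p = 28.62/6.3 = 4.54.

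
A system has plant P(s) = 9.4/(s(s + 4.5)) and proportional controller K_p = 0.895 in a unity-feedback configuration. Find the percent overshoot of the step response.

From 1 + K_pP(s) = 0: s² + 4.5s + 8.413 = 0 ⇒ ω_n = 2.901, ζ = 0.7757.
%OS = 100·exp(−πζ/√(1−ζ²)) = 100·exp(−π·0.7757/√0.3983) = 2.1%.

2.1%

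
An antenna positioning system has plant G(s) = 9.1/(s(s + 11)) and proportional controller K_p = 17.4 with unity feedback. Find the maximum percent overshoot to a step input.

Closed-loop characteristic equation: s² + 11s + 158.3 = 0, so ω_n = 12.58 rad/s and ζ = 11/(2·12.58) = 0.4371.
%OS = 100·exp(−πζ/√(1−ζ²)) = 100·exp(−π·0.4371/√0.809) = 21.7%.

21.7%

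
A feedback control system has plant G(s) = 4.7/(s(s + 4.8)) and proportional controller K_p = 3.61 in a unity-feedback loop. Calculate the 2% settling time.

T_s ≈ 1.67 s

Closed-loop characteristic equation: s² + 4.8s + 16.97 = 0, so ω_n = 4.119 rad/s and ζ = 4.8/(2·4.119) = 0.5827.
2% settling time T_s ≈ 4/(ζω_n) = 4/2.4 = 1.67 s.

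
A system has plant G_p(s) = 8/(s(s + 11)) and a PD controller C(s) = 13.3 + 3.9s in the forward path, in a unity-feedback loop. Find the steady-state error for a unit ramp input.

The loop has one pole at the origin (type 1). Velocity error constant K_v = lim_{s→0} s·C(s)G_p(s) = 13.3·8/11 = 9.673.
Steady-state error to a unit ramp: e_ss = 1/K_v = 0.103.

0.103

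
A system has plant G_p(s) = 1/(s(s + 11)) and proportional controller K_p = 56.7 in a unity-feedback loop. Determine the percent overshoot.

Closed-loop characteristic equation: s² + 11s + 56.7 = 0, so ω_n = 7.53 rad/s and ζ = 11/(2·7.53) = 0.7304.
%OS = 100·exp(−πζ/√(1−ζ²)) = 100·exp(−π·0.7304/√0.4665) = 3.47%.

3.47%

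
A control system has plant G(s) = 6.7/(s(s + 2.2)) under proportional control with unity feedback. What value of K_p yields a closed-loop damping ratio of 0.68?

Closed-loop characteristic equation: s² + 2.2s + K_p·6.7 = 0.
So ω_n = √(6.7K_p) and 2ζω_n = 2.2, giving ζ = 2.2/(2√(6.7K_p)).
Setting ζ = 0.68: √(6.7K_p) = 2.2/(2·0.68) = 1.618, so K_p = 2.617/6.7 = 0.391.

K_p = 0.391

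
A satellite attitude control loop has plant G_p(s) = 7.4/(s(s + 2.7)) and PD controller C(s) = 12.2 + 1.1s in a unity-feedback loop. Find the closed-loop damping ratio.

ζ = 0.57

Forward path: (12.2 + 1.1s)·7.4/(s(s+2.7)). The closed-loop characteristic equation is s² + (2.7 + 7.4·1.1)s + 7.4·12.2 = 0.
That is s² + 10.84s + 90.28 = 0, so ω_n = 9.502 rad/s and ζ = 10.84/(2·9.502) = 0.5704.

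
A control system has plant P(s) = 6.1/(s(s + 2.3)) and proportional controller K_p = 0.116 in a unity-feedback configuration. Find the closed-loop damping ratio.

ζ = 1.37

With unity feedback the closed-loop characteristic equation is s² + 2.3s + 0.116·6.1 = s² + 2.3s + 0.7076 = 0.
So ω_n² = 0.7076 ⇒ ω_n = 0.8412 rad/s, and ζ = 2.3/(2ω_n) = 1.37.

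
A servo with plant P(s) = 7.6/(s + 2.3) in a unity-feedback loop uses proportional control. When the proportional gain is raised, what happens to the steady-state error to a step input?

The position error constant K_pos = K_p·P(0) grows with K_p, and e_ss = 1/(1+K_pos) falls.

decrease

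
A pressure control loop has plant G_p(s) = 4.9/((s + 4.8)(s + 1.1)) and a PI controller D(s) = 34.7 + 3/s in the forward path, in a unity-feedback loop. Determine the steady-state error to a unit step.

The open loop D(s)G_p(s) has a pole at the origin (type 1), so the static position error constant is infinite and e_ss = 1/(1+∞) = 0.

0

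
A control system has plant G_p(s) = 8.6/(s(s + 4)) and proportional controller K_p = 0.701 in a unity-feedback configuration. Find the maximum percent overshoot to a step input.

Closed-loop characteristic equation: s² + 4s + 6.029 = 0, so ω_n = 2.455 rad/s and ζ = 4/(2·2.455) = 0.8146.
%OS = 100·exp(−πζ/√(1−ζ²)) = 100·exp(−π·0.8146/√0.3365) = 1.21%.

1.21%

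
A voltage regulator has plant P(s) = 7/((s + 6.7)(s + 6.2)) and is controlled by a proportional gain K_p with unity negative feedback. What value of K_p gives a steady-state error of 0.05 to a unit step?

K_p = 113

The loop is type 0, so e_ss(step) = 1/(1 + K_pos) with K_pos = K_p·P(0).
P(0) = 0.1685. Require 1/(1 + K_p·0.1685) = 0.05, so 1 + 0.1685·K_p = 20.
K_p = (20 − 1)/0.1685 = 113.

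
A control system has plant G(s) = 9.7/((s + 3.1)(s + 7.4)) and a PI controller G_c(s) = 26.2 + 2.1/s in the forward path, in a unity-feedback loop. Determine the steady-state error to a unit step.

The open loop G_c(s)G(s) has a pole at the origin (type 1), so the static position error constant is infinite and e_ss = 1/(1+∞) = 0.

0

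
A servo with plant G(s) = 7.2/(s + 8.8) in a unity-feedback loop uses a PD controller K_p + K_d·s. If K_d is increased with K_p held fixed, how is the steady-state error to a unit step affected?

unchanged

K_d affects only the transient (the s-coefficient); the DC loop gain, and hence e_ss, depends only on K_p.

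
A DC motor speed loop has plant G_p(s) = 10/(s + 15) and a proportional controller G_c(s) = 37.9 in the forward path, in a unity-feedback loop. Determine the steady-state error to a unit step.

The loop is type 0. Static position error constant K_pos = G_c(0)·G_p(0) = 37.9·0.6667 = 25.27.
Steady-state error to a unit step: e_ss = 1/(1+K_pos) = 1/26.27 = 0.0381.

0.0381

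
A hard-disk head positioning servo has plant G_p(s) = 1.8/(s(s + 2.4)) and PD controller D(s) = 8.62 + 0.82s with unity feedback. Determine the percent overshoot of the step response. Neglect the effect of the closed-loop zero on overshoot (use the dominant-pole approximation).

Forward path: (8.62 + 0.82s)·1.8/(s(s+2.4)). The closed-loop characteristic equation is s² + (2.4 + 1.8·0.82)s + 1.8·8.62 = 0.
That is s² + 3.876s + 15.52 = 0, so ω_n = 3.939 rad/s and ζ = 3.876/(2·3.939) = 0.492.
%OS = 100·exp(−πζ/√(1−ζ²)) = 16.9%.

16.9%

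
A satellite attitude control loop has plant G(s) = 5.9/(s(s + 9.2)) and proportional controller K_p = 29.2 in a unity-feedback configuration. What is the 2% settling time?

Closed-loop characteristic equation: s² + 9.2s + 172.3 = 0, so ω_n = 13.13 rad/s and ζ = 9.2/(2·13.13) = 0.3505.
2% settling time T_s ≈ 4/(ζω_n) = 4/4.6 = 0.87 s.

T_s ≈ 0.87 s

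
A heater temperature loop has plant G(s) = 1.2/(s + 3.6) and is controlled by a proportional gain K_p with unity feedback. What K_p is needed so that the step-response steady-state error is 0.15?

For a type-0 loop with proportional control, e_ss = 1/(1 + K_p·G(0)).
G(0) = 0.3333. Require 1/(1 + K_p·0.3333) = 0.15, so 1 + 0.3333·K_p = 6.667.
K_p = (6.667 − 1)/0.3333 = 17.

K_p = 17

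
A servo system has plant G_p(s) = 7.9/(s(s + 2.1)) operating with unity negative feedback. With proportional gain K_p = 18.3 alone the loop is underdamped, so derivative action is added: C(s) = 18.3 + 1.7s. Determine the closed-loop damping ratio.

Forward path: (18.3 + 1.7s)·7.9/(s(s+2.1)). The closed-loop characteristic equation is s² + (2.1 + 7.9·1.7)s + 7.9·18.3 = 0.
That is s² + 15.53s + 144.6 = 0, so ω_n = 12.02 rad/s and ζ = 15.53/(2·12.02) = 0.6458.

ζ = 0.646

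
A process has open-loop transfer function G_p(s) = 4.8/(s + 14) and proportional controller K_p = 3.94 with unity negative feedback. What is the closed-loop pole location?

s = -32.91

Closed-loop transfer function: T(s) = K_p·G_p(s)/(1 + K_p·G_p(s)) = 18.91/(s + 14 + 18.91) = 18.91/(s + 32.91).
The closed-loop pole is at s = −32.91.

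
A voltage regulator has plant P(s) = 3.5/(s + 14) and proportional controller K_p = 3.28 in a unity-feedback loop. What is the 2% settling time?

Closed-loop transfer function: T(s) = K_p·P(s)/(1 + K_p·P(s)) = 11.48/(s + 14 + 11.48) = 11.48/(s + 25.48).
Time constant τ = 1/25.48 = 0.03925 s, so the 2% settling time is about 4τ = 0.157 s.

T_s ≈ 0.157 s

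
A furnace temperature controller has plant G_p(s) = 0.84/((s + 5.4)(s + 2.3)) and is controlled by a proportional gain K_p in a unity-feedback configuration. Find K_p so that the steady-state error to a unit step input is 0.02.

K_p = 724

The loop is type 0, so e_ss(step) = 1/(1 + K_pos) with K_pos = K_p·G_p(0).
G_p(0) = 0.06763. Require 1/(1 + K_p·0.06763) = 0.02, so 1 + 0.06763·K_p = 50.
K_p = (50 − 1)/0.06763 = 724.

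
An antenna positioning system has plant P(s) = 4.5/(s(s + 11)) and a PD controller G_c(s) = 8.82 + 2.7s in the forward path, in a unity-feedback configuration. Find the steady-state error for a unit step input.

The open loop G_c(s)P(s) has a pole at the origin (type 1), so the static position error constant is infinite and e_ss = 1/(1+∞) = 0.

0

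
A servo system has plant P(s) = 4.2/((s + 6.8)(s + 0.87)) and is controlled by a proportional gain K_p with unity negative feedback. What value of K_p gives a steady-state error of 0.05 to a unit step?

K_p = 26.8

The loop is type 0, so e_ss(step) = 1/(1 + K_pos) with K_pos = K_p·P(0).
P(0) = 0.7099. Require 1/(1 + K_p·0.7099) = 0.05, so 1 + 0.7099·K_p = 20.
K_p = (20 − 1)/0.7099 = 26.8.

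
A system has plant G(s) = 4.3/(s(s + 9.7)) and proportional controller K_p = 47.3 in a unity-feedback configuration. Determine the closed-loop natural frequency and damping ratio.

ω_n = 14.3 rad/s, ζ = 0.34

With unity feedback the closed-loop characteristic equation is s² + 9.7s + 47.3·4.3 = s² + 9.7s + 203.4 = 0.
Matching s² + 2ζω_n s + ω_n²: ω_n = √203.4 = 14.26 rad/s and 2ζω_n = 9.7, so ζ = 9.7/(2·14.26) = 0.34.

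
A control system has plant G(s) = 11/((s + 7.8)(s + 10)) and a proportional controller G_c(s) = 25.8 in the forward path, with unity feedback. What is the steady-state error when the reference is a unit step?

The loop is type 0. Static position error constant K_pos = G_c(0)·G(0) = 25.8·0.141 = 3.638.
Steady-state error to a unit step: e_ss = 1/(1+K_pos) = 1/4.638 = 0.216.

0.216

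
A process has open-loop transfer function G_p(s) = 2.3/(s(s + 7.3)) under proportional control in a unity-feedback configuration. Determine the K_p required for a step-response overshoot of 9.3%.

K_p = 15.9

From %OS = 100·exp(−πζ/√(1−ζ²)) = 9.3%, ζ = −ln(0.093)/√(π²+ln²(0.093)) = 0.6031.
Characteristic equation s² + 7.3s + 2.3K_p = 0 gives ζ = 7.3/(2√(2.3K_p)).
Setting ζ = 0.6031: √(2.3K_p) = 7.3/(2·0.6031) = 6.052, so K_p = 36.63/2.3 = 15.9.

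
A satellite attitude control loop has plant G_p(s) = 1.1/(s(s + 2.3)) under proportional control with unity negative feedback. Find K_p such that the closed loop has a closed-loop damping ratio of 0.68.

K_p = 2.6

Closed-loop characteristic equation: s² + 2.3s + K_p·1.1 = 0.
So ω_n = √(1.1K_p) and 2ζω_n = 2.3, giving ζ = 2.3/(2√(1.1K_p)).
Setting ζ = 0.68: √(1.1K_p) = 2.3/(2·0.68) = 1.691, so K_p = 2.86/1.1 = 2.6.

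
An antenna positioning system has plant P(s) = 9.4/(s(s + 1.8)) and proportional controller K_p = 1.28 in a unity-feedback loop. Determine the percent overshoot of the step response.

43%

From 1 + K_pP(s) = 0: s² + 1.8s + 12.03 = 0 ⇒ ω_n = 3.469, ζ = 0.2595.
%OS = 100·exp(−πζ/√(1−ζ²)) = 100·exp(−π·0.2595/√0.9327) = 43%.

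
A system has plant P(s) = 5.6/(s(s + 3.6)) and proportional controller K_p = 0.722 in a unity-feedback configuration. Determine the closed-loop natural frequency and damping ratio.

ω_n = 2.01 rad/s, ζ = 0.895

With unity feedback the closed-loop characteristic equation is s² + 3.6s + 0.722·5.6 = s² + 3.6s + 4.043 = 0.
Matching s² + 2ζω_n s + ω_n²: ω_n = √4.043 = 2.011 rad/s and 2ζω_n = 3.6, so ζ = 3.6/(2·2.011) = 0.895.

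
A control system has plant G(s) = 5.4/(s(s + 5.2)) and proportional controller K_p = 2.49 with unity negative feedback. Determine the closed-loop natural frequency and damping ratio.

1 + K_p·G(s) = 0 gives s² + 5.2s + 13.45 = 0.
Matching s² + 2ζω_n s + ω_n²: ω_n = √13.45 = 3.667 rad/s and 2ζω_n = 5.2, so ζ = 5.2/(2·3.667) = 0.709.

ω_n = 3.67 rad/s, ζ = 0.709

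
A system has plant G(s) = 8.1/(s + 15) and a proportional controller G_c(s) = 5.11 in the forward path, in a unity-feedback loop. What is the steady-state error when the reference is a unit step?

0.266

The loop is type 0. Static position error constant K_pos = G_c(0)·G(0) = 5.11·0.54 = 2.759.
Steady-state error to a unit step: e_ss = 1/(1+K_pos) = 1/3.759 = 0.266.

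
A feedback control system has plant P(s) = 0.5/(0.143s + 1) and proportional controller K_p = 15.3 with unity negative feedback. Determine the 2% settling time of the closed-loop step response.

T_s ≈ 0.0661 s

Closed loop: T(s) = K_p·P/(1+K_p·P) = 7.65/(0.143s + 1 + 7.65), with pole at s = −(1 + 7.65)/0.143 = −60.49.
τ = 1/60.49 = 0.01653 s, so 2% settling time ≈ 4τ = 0.0661 s.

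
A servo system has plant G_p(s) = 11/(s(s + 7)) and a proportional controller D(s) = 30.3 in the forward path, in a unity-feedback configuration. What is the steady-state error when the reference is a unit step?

0

The open loop D(s)G_p(s) has a pole at the origin (type 1), so the static position error constant is infinite and e_ss = 1/(1+∞) = 0.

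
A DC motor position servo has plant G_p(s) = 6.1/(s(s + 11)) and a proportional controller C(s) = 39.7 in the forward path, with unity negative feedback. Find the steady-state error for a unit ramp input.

The loop has one pole at the origin (type 1). Velocity error constant K_v = lim_{s→0} s·C(s)G_p(s) = 39.7·6.1/11 = 22.02.
Steady-state error to a unit ramp: e_ss = 1/K_v = 0.0454.

0.0454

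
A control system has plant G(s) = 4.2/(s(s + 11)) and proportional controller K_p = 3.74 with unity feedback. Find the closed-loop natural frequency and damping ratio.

ω_n = 3.96 rad/s, ζ = 1.39

The closed-loop denominator is s(s+11) + 3.74·4.2 = s² + 11s + 15.71.
Matching s² + 2ζω_n s + ω_n²: ω_n = √15.71 = 3.963 rad/s and 2ζω_n = 11, so ζ = 11/(2·3.963) = 1.39.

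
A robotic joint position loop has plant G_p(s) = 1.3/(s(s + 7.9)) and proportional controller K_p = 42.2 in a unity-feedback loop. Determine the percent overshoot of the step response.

Closed-loop characteristic equation: s² + 7.9s + 54.86 = 0, so ω_n = 7.407 rad/s and ζ = 7.9/(2·7.407) = 0.5333.
%OS = 100·exp(−πζ/√(1−ζ²)) = 100·exp(−π·0.5333/√0.7156) = 13.8%.

13.8%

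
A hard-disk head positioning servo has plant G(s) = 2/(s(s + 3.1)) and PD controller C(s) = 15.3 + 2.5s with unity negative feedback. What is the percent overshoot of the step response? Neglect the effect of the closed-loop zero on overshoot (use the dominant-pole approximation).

3.42%

Forward path: (15.3 + 2.5s)·2/(s(s+3.1)). The closed-loop characteristic equation is s² + (3.1 + 2·2.5)s + 2·15.3 = 0.
That is s² + 8.1s + 30.6 = 0, so ω_n = 5.532 rad/s and ζ = 8.1/(2·5.532) = 0.7321.
%OS = 100·exp(−πζ/√(1−ζ²)) = 3.42%.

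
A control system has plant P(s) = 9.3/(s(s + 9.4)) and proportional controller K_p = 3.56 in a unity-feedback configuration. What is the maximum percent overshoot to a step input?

From 1 + K_pP(s) = 0: s² + 9.4s + 33.11 = 0 ⇒ ω_n = 5.754, ζ = 0.8168.
%OS = 100·exp(−πζ/√(1−ζ²)) = 100·exp(−π·0.8168/√0.3328) = 1.17%.

1.17%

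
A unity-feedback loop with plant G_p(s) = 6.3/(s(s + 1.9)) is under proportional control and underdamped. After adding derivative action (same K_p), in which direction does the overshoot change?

decrease

The derivative term adds K·K_d to the s-coefficient of the characteristic equation, raising 2ζω_n while ω_n is unchanged; ζ increases, so overshoot decreases.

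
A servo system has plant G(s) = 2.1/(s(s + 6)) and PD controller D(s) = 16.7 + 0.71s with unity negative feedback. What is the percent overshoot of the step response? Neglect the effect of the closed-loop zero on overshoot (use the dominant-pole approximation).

Forward path: (16.7 + 0.71s)·2.1/(s(s+6)). The closed-loop characteristic equation is s² + (6 + 2.1·0.71)s + 2.1·16.7 = 0.
That is s² + 7.491s + 35.07 = 0, so ω_n = 5.922 rad/s and ζ = 7.491/(2·5.922) = 0.6325.
%OS = 100·exp(−πζ/√(1−ζ²)) = 7.69%.

7.69%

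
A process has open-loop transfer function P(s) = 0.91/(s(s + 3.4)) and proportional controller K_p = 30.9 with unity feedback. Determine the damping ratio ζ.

With unity feedback the closed-loop characteristic equation is s² + 3.4s + 30.9·0.91 = s² + 3.4s + 28.12 = 0.
Matching s² + 2ζω_n s + ω_n²: ω_n = √28.12 = 5.303 rad/s and 2ζω_n = 3.4, so ζ = 3.4/(2·5.303) = 0.321.

ζ = 0.321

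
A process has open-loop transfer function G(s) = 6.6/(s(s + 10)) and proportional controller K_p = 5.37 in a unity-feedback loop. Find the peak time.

T_p = 0.972 s

Closed-loop characteristic equation: s² + 10s + 35.44 = 0, so ω_n = 5.953 rad/s and ζ = 10/(2·5.953) = 0.8399.
Damped frequency ω_d = ω_n√(1−ζ²) = 3.231 rad/s, so peak time T_p = π/ω_d = 0.972 s.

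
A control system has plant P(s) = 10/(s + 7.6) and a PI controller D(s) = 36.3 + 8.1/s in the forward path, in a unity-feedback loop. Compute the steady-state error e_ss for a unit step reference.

The open loop D(s)P(s) has a pole at the origin (type 1), so the static position error constant is infinite and e_ss = 1/(1+∞) = 0.

0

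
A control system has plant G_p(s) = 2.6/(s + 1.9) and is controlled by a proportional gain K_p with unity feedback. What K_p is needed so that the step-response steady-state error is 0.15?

Steady-state error for a unit step on this type-0 loop is 1/(1 + K_p·G_p(0)).
G_p(0) = 1.368. Require 1/(1 + K_p·1.368) = 0.15, so 1 + 1.368·K_p = 6.667.
K_p = (6.667 − 1)/1.368 = 4.14.

K_p = 4.14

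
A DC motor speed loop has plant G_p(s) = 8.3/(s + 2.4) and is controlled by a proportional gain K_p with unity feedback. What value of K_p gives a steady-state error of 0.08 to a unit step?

Steady-state error for a unit step on this type-0 loop is 1/(1 + K_p·G_p(0)).
G_p(0) = 3.458. Require 1/(1 + K_p·3.458) = 0.08, so 1 + 3.458·K_p = 12.5.
K_p = (12.5 − 1)/3.458 = 3.33.

K_p = 3.33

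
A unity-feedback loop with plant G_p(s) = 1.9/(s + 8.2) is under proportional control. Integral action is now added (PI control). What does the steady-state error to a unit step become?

0

The integrator makes K_pos = lim_{s→0} C(s)G(s) infinite, so e_ss = 1/(1+K_pos) = 0.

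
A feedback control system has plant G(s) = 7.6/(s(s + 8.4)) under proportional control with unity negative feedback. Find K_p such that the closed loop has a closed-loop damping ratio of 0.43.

K_p = 12.6

Closed-loop characteristic equation: s² + 8.4s + K_p·7.6 = 0.
So ω_n = √(7.6K_p) and 2ζω_n = 8.4, giving ζ = 8.4/(2√(7.6K_p)).
Setting ζ = 0.43: √(7.6K_p) = 8.4/(2·0.43) = 9.767, so K_p = 95.4/7.6 = 12.6.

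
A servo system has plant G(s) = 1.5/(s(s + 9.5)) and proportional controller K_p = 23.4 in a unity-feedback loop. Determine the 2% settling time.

T_s ≈ 0.842 s

Closed-loop characteristic equation: s² + 9.5s + 35.1 = 0, so ω_n = 5.925 rad/s and ζ = 9.5/(2·5.925) = 0.8018.
2% settling time T_s ≈ 4/(ζω_n) = 4/4.75 = 0.842 s.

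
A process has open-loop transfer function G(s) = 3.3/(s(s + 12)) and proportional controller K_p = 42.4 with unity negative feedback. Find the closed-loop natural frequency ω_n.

ω_n = 11.8 rad/s

With unity feedback the closed-loop characteristic equation is s² + 12s + 42.4·3.3 = s² + 12s + 139.9 = 0.
So ω_n² = 139.9 ⇒ ω_n = 11.83 rad/s, and ζ = 12/(2ω_n) = 0.507.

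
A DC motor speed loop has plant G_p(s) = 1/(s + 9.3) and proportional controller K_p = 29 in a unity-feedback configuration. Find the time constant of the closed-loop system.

Closed-loop transfer function: T(s) = K_p·G_p(s)/(1 + K_p·G_p(s)) = 29/(s + 9.3 + 29) = 29/(s + 38.3).
Time constant τ = 1/38.3 = 0.0261 s.

τ = 0.0261 s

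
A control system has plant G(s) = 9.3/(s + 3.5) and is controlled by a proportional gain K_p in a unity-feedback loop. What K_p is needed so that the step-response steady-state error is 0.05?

K_p = 7.15

For a type-0 loop with proportional control, e_ss = 1/(1 + K_p·G(0)).
G(0) = 2.657. Require 1/(1 + K_p·2.657) = 0.05, so 1 + 2.657·K_p = 20.
K_p = (20 − 1)/2.657 = 7.15.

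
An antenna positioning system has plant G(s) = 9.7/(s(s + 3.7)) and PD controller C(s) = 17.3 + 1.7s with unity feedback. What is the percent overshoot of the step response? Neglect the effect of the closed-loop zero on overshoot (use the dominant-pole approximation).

Forward path: (17.3 + 1.7s)·9.7/(s(s+3.7)). The closed-loop characteristic equation is s² + (3.7 + 9.7·1.7)s + 9.7·17.3 = 0.
That is s² + 20.19s + 167.8 = 0, so ω_n = 12.95 rad/s and ζ = 20.19/(2·12.95) = 0.7793.
%OS = 100·exp(−πζ/√(1−ζ²)) = 2.01%.

2.01%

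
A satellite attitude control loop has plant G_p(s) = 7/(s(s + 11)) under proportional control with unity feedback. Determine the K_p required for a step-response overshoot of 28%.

K_p = 30.6

From %OS = 100·exp(−πζ/√(1−ζ²)) = 28%, ζ = −ln(0.28)/√(π²+ln²(0.28)) = 0.3755.
Characteristic equation s² + 11s + 7K_p = 0 gives ζ = 11/(2√(7K_p)).
Setting ζ = 0.3755: √(7K_p) = 11/(2·0.3755) = 14.65, so K_p = 214.5/7 = 30.6.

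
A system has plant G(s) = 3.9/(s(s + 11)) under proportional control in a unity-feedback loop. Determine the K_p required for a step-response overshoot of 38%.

K_p = 89.5

From %OS = 100·exp(−πζ/√(1−ζ²)) = 38%, ζ = −ln(0.38)/√(π²+ln²(0.38)) = 0.2943.
Characteristic equation s² + 11s + 3.9K_p = 0 gives ζ = 11/(2√(3.9K_p)).
Setting ζ = 0.2943: √(3.9K_p) = 11/(2·0.2943) = 18.69, so K_p = 349.1/3.9 = 89.5.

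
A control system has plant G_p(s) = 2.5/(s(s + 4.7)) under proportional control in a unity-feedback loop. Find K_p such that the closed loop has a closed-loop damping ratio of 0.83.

Closed-loop characteristic equation: s² + 4.7s + K_p·2.5 = 0.
So ω_n = √(2.5K_p) and 2ζω_n = 4.7, giving ζ = 4.7/(2√(2.5K_p)).
Setting ζ = 0.83: √(2.5K_p) = 4.7/(2·0.83) = 2.831, so K_p = 8.016/2.5 = 3.21.

K_p = 3.21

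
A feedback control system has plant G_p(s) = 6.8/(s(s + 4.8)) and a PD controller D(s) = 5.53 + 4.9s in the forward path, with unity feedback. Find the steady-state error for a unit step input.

0

The open loop D(s)G_p(s) has a pole at the origin (type 1), so the static position error constant is infinite and e_ss = 1/(1+∞) = 0.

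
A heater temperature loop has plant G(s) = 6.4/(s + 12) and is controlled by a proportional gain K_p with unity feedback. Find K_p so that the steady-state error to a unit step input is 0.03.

K_p = 60.6

For a type-0 loop with proportional control, e_ss = 1/(1 + K_p·G(0)).
G(0) = 0.5333. Require 1/(1 + K_p·0.5333) = 0.03, so 1 + 0.5333·K_p = 33.33.
K_p = (33.33 − 1)/0.5333 = 60.6.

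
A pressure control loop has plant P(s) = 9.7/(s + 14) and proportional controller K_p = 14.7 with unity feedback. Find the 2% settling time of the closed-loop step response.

T_s ≈ 0.0255 s

Closed-loop transfer function: T(s) = K_p·P(s)/(1 + K_p·P(s)) = 142.6/(s + 14 + 142.6) = 142.6/(s + 156.6).
Time constant τ = 1/156.6 = 0.006386 s, so the 2% settling time is about 4τ = 0.0255 s.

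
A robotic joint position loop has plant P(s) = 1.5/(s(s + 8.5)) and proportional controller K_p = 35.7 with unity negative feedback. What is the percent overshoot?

10.6%

From 1 + K_pP(s) = 0: s² + 8.5s + 53.55 = 0 ⇒ ω_n = 7.318, ζ = 0.5808.
%OS = 100·exp(−πζ/√(1−ζ²)) = 100·exp(−π·0.5808/√0.6627) = 10.6%.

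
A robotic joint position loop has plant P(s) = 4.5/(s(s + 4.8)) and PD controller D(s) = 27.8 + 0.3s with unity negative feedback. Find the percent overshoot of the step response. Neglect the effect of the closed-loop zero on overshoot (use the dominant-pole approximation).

Forward path: (27.8 + 0.3s)·4.5/(s(s+4.8)). The closed-loop characteristic equation is s² + (4.8 + 4.5·0.3)s + 4.5·27.8 = 0.
That is s² + 6.15s + 125.1 = 0, so ω_n = 11.18 rad/s and ζ = 6.15/(2·11.18) = 0.2749.
%OS = 100·exp(−πζ/√(1−ζ²)) = 40.7%.

40.7%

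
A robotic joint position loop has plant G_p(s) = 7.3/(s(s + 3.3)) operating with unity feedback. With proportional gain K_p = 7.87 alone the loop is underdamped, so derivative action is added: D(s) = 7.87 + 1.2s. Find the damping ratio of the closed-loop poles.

Forward path: (7.87 + 1.2s)·7.3/(s(s+3.3)). The closed-loop characteristic equation is s² + (3.3 + 7.3·1.2)s + 7.3·7.87 = 0.
That is s² + 12.06s + 57.45 = 0, so ω_n = 7.58 rad/s and ζ = 12.06/(2·7.58) = 0.7956.

ζ = 0.796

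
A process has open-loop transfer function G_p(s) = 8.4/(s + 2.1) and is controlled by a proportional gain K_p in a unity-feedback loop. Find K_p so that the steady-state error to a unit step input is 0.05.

Steady-state error for a unit step on this type-0 loop is 1/(1 + K_p·G_p(0)).
G_p(0) = 4. Require 1/(1 + K_p·4) = 0.05, so 1 + 4·K_p = 20.
K_p = (20 − 1)/4 = 4.75.

K_p = 4.75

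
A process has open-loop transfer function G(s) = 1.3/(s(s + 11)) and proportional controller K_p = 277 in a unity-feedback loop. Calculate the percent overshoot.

The closed-loop denominator s² + 11s + 360.1 gives ω_n = √360.1 = 18.98 and ζ = 11/(2ω_n) = 0.2898.
%OS = 100·exp(−πζ/√(1−ζ²)) = 100·exp(−π·0.2898/√0.916) = 38.6%.

38.6%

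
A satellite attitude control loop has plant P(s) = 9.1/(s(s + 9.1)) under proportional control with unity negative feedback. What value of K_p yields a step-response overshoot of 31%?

From %OS = 100·exp(−πζ/√(1−ζ²)) = 31%, ζ = −ln(0.31)/√(π²+ln²(0.31)) = 0.3493.
Characteristic equation s² + 9.1s + 9.1K_p = 0 gives ζ = 9.1/(2√(9.1K_p)).
Setting ζ = 0.3493: √(9.1K_p) = 9.1/(2·0.3493) = 13.03, so K_p = 169.7/9.1 = 18.6.

K_p = 18.6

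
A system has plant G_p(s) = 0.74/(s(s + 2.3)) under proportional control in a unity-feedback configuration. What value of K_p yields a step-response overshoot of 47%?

From %OS = 100·exp(−πζ/√(1−ζ²)) = 47%, ζ = −ln(0.47)/√(π²+ln²(0.47)) = 0.2337.
Characteristic equation s² + 2.3s + 0.74K_p = 0 gives ζ = 2.3/(2√(0.74K_p)).
Setting ζ = 0.2337: √(0.74K_p) = 2.3/(2·0.2337) = 4.921, so K_p = 24.22/0.74 = 32.7.

K_p = 32.7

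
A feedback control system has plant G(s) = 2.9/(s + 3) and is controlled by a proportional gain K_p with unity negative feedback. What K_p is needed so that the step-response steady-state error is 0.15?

K_p = 5.86

The loop is type 0, so e_ss(step) = 1/(1 + K_pos) with K_pos = K_p·G(0).
G(0) = 0.9667. Require 1/(1 + K_p·0.9667) = 0.15, so 1 + 0.9667·K_p = 6.667.
K_p = (6.667 − 1)/0.9667 = 5.86.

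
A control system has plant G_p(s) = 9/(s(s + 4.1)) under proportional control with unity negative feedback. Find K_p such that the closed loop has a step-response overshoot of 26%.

K_p = 3.01

From %OS = 100·exp(−πζ/√(1−ζ²)) = 26%, ζ = −ln(0.26)/√(π²+ln²(0.26)) = 0.3941.
Characteristic equation s² + 4.1s + 9K_p = 0 gives ζ = 4.1/(2√(9K_p)).
Setting ζ = 0.3941: √(9K_p) = 4.1/(2·0.3941) = 5.202, so K_p = 27.06/9 = 3.01.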